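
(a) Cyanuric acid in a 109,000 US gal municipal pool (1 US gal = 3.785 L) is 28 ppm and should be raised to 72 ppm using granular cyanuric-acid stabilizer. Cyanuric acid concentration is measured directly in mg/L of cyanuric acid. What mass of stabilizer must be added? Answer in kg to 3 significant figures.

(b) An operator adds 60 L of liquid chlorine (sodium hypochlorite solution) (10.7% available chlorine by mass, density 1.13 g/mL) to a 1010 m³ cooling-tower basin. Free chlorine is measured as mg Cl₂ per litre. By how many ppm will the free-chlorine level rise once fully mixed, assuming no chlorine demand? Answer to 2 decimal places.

(a) Volume: 109,000 US gal × 3.785 L/gal = 412,565 L.
(a) CYA to add: (72 − 28) = 44 mg/L × 412,565 L = 18,150 g cyanuric acid.

(b) Volume: 1010 m³ = 1,010,000 L.
(b) Mass of solution: 60 L × 1000 mL/L × 1.13 g/mL = 67,800 g.
(b) Available chlorine delivered: 67,800 g × 0.107 = 7255 g as Cl₂.
(b) Concentration rise: 7255 g / 1,010,000 L = 7.183 mg/L = 7.18 ppm.

(a) 18.2 kg; (b) 7.18 ppm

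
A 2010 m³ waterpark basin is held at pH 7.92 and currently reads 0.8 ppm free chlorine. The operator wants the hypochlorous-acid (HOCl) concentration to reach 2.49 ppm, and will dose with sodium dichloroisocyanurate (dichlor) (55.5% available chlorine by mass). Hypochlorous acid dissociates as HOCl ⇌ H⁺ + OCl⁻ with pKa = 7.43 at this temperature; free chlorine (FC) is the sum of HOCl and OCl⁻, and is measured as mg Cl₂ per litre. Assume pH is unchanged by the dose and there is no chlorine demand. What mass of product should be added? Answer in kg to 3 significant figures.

Volume: 2010 m³ = 2,010,000 L.
[OCl⁻]/[HOCl] = 10^(pH − pKa) = 10^(7.92 − 7.43) = 3.09; fraction as HOCl = 1/(1 + 3.09) = 0.2445.
Free chlorine required for 2.49 ppm HOCl: 2.49 / 0.2445 = 10.18 ppm.
FC to add: 10.18 − 0.8 = 9.385 mg/L as Cl₂.
Cl₂ equivalent: 9.385 mg/L × 2,010,000 L = 18,860 g.
Product at 55.5% available Cl: 18,860 / 0.555 = 33,990 g.

34.0 kg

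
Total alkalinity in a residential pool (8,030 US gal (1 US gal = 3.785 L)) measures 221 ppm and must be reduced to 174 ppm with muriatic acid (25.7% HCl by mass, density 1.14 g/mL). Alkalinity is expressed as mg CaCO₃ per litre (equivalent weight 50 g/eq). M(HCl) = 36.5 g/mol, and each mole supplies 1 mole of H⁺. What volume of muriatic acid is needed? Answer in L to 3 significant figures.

3.56 L

Volume: 8,030 US gal × 3.785 L/gal = 30,394 L.
Alkalinity to neutralize: (221 − 174) = 47 mg/L as CaCO₃ × 30,394 L = 1428 g as CaCO₃.
Equivalents of H⁺ required: 1428 ÷ 50 g/eq = 28.57 eq = 28.57 mol HCl.
Mass of HCl: 28.57 × 36.5 = 1043 g.
Mass of 25.7% solution: 1043 / 0.257 = 4058 g.
Volume: 4058 g ÷ 1.14 g/mL = 3559 mL.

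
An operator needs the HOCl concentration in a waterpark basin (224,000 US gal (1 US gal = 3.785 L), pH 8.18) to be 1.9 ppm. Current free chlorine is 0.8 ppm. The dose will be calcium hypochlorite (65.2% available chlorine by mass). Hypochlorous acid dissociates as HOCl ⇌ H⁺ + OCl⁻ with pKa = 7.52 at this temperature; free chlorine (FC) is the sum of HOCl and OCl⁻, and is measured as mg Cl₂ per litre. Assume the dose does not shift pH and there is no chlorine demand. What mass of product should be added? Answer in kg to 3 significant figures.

12.7 kg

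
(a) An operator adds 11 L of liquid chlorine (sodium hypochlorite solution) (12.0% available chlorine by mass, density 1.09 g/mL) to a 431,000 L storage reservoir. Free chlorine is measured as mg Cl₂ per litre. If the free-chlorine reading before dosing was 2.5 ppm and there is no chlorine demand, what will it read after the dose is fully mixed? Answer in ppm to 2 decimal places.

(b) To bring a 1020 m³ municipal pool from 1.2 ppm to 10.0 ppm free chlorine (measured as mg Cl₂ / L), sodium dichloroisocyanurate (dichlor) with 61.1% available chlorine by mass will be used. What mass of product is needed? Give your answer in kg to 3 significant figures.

(a) 5.84 ppm; (b) 14.7 kg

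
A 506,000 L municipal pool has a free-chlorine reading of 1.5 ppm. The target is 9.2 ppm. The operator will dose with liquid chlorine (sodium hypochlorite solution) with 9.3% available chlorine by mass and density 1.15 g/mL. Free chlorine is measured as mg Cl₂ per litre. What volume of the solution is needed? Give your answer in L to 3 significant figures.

36.4 L

Chlorine deficit: 9.2 − 1.5 = 7.7 ppm = 7.7 mg/L as Cl₂.
Cl₂ equivalent needed: 7.7 mg/L × 506,000 L = 3,896,000 mg = 3896 g.
Product at 9.3% available chlorine: 3896 / 0.093 = 41,890 g.
Volume at density 1.15 g/mL: 41,890 g ÷ 1.15 g/mL = 36,430 mL.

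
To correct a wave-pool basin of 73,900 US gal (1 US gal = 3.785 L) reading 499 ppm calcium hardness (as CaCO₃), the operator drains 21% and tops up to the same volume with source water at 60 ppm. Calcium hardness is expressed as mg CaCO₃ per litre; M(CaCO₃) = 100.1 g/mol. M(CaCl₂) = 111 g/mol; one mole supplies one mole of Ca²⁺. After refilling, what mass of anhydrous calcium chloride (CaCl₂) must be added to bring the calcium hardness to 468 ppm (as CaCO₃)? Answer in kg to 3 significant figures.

19.0 kg

Volume: 73,900 US gal × 3.785 L/gal = 279,712 L.
After draining 21% and refilling: 499 × 0.79 + 60 × 0.21 = 406.81 ppm.
Deficit to target: 468 − 406.81 = 61.19 mg/L.
As CaCO₃: 61.19 mg/L × 279,712 L = 17,120 g; ÷ 100.1 = 171 mol Ca²⁺.
Mass: 171 × 111 = 18,980 g.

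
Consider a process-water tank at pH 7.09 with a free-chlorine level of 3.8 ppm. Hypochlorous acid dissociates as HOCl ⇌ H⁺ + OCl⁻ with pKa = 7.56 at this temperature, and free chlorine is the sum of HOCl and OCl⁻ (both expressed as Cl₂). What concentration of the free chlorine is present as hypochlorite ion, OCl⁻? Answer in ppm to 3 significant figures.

[OCl⁻]/[HOCl] = 10^(pH − pKa) = 10^(7.09 − 7.56) = 10^-0.47 = 0.3388.
Fraction as HOCl = 1 / (1 + 0.3388) = 0.7469.
OCl⁻ = (1 − 0.7469) × 3.8 ppm = 0.9617 ppm.

0.962 ppm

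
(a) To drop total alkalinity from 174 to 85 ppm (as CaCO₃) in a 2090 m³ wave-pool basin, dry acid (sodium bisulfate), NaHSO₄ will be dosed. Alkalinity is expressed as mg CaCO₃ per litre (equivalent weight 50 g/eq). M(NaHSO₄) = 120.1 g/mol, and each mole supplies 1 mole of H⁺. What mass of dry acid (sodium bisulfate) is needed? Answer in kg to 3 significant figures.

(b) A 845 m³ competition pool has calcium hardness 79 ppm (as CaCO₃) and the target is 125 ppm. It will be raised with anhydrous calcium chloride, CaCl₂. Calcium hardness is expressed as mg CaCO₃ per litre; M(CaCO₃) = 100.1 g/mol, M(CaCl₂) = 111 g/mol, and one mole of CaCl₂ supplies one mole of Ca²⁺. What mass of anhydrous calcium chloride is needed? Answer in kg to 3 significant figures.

(a) Volume: 2090 m³ = 2,090,000 L.
(a) Alkalinity to neutralize: (174 − 85) = 89 mg/L as CaCO₃ × 2,090,000 L = 186,000 g as CaCO₃.
(a) Equivalents of H⁺ required: 186,000 ÷ 50 g/eq = 3720 eq = 3720 mol NaHSO₄.
(a) Mass of NaHSO₄: 3720 × 120.1 = 446,800 g.

(b) Volume: 845 m³ = 845,000 L.
(b) Hardness to add: (125 − 79) = 46 mg/L as CaCO₃ × 845,000 L = 38,870 g as CaCO₃.
(b) Moles of Ca²⁺ (1 mol Ca²⁺ ≡ 1 mol CaCO₃): 38,870 / 100.1 g/mol = 388.3 mol.
(b) Mass of CaCl₂: 388.3 × 111 = 43,100 g.

(a) 447 kg; (b) 43.1 kg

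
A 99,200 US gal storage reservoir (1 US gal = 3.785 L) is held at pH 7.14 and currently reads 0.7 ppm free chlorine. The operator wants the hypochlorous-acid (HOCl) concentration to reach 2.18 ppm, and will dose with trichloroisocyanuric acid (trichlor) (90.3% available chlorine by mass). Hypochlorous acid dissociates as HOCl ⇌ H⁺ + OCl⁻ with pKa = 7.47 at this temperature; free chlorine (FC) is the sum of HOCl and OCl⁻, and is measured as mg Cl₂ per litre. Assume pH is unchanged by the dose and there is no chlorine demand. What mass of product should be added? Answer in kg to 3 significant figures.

1.04 kg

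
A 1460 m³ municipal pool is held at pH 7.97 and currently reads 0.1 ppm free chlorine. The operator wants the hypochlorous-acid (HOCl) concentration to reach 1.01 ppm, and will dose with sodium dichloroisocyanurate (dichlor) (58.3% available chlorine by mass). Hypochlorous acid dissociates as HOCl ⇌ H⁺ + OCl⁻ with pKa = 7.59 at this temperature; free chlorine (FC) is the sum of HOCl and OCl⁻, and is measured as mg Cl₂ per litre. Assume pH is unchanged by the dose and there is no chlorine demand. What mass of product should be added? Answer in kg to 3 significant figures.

Volume: 1460 m³ = 1,460,000 L.
[OCl⁻]/[HOCl] = 10^(pH − pKa) = 10^(7.97 − 7.59) = 2.399; fraction as HOCl = 1/(1 + 2.399) = 0.2942.
Free chlorine required for 1.01 ppm HOCl: 1.01 / 0.2942 = 3.433 ppm.
FC to add: 3.433 − 0.1 = 3.333 mg/L as Cl₂.
Cl₂ equivalent: 3.333 mg/L × 1,460,000 L = 4866 g.
Product at 58.3% available Cl: 4866 / 0.583 = 8346 g.

8.35 kg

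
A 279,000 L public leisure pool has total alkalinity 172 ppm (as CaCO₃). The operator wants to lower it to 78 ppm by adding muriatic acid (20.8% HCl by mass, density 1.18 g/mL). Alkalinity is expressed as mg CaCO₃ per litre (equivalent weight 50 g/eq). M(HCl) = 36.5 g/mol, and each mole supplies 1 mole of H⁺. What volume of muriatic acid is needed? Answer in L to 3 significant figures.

Alkalinity to neutralize: (172 − 78) = 94 mg/L as CaCO₃ × 279,000 L = 26,230 g as CaCO₃.
Equivalents of H⁺ required: 26,230 ÷ 50 g/eq = 524.5 eq = 524.5 mol HCl.
Mass of HCl: 524.5 × 36.5 = 19,140 g.
Mass of 20.8% solution: 19,140 / 0.208 = 92,040 g.
Volume: 92,040 g ÷ 1.18 g/mL = 78,000 mL.

78.0 L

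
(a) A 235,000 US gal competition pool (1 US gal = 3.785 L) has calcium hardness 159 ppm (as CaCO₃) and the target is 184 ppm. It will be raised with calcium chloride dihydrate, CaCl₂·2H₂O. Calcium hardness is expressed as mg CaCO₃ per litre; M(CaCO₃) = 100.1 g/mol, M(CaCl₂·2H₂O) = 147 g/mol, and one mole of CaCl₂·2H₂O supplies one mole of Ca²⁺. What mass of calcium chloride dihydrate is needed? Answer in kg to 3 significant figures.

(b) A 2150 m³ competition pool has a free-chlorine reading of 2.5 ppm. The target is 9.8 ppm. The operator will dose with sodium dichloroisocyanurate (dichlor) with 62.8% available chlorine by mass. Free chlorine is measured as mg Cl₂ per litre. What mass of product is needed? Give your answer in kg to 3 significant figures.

(a) 32.7 kg; (b) 25.0 kg

(a) Volume: 235,000 US gal × 3.785 L/gal = 889,475 L.
(a) Hardness to add: (184 − 159) = 25 mg/L as CaCO₃ × 889,475 L = 22,240 g as CaCO₃.
(a) Moles of Ca²⁺ (1 mol Ca²⁺ ≡ 1 mol CaCO₃): 22,240 / 100.1 g/mol = 222.1 mol.
(a) Mass of CaCl₂·2H₂O: 222.1 × 147 = 32,660 g.

(b) Volume: 2150 m³ = 2,150,000 L.
(b) Chlorine deficit: 9.8 − 2.5 = 7.3 ppm = 7.3 mg/L as Cl₂.
(b) Cl₂ equivalent needed: 7.3 mg/L × 2,150,000 L = 15,700,000 mg = 15,700 g.
(b) Product at 62.8% available chlorine: 15,700 / 0.628 = 24,990 g.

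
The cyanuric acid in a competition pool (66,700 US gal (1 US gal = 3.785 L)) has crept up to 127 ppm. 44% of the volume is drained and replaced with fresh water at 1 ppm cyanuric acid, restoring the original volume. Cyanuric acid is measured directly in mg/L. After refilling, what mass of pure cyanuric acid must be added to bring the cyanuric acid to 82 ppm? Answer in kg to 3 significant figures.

2.64 kg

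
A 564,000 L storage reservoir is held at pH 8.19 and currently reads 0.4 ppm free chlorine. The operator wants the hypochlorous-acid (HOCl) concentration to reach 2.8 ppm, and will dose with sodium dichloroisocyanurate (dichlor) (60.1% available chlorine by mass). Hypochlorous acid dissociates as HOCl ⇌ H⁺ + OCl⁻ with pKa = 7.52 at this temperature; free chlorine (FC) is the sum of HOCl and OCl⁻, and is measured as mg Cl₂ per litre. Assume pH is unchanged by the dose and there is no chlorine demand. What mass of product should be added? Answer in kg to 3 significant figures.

[OCl⁻]/[HOCl] = 10^(pH − pKa) = 10^(8.19 − 7.52) = 4.677; fraction as HOCl = 1/(1 + 4.677) = 0.1761.
Free chlorine required for 2.8 ppm HOCl: 2.8 / 0.1761 = 15.9 ppm.
FC to add: 15.9 − 0.4 = 15.5 mg/L as Cl₂.
Cl₂ equivalent: 15.5 mg/L × 564,000 L = 8740 g.
Product at 60.1% available Cl: 8740 / 0.601 = 14,540 g.

14.5 kg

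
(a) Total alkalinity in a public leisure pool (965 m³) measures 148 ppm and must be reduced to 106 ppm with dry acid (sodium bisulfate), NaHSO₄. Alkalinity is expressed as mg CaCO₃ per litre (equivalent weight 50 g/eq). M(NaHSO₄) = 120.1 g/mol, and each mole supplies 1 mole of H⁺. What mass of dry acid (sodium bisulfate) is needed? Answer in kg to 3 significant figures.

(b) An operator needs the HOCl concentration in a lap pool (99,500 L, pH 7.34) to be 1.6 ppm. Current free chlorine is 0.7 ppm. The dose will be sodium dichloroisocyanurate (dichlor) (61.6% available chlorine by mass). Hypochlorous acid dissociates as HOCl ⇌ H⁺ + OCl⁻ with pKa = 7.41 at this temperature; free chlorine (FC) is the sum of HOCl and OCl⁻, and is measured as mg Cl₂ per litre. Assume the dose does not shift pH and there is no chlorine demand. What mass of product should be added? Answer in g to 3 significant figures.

(a) Volume: 965 m³ = 965,000 L.
(a) Alkalinity to neutralize: (148 − 106) = 42 mg/L as CaCO₃ × 965,000 L = 40,530 g as CaCO₃.
(a) Equivalents of H⁺ required: 40,530 ÷ 50 g/eq = 810.6 eq = 810.6 mol NaHSO₄.
(a) Mass of NaHSO₄: 810.6 × 120.1 = 97,350 g.

(b) [OCl⁻]/[HOCl] = 10^(pH − pKa) = 10^(7.34 − 7.41) = 0.8511; fraction as HOCl = 1/(1 + 0.8511) = 0.5402.
(b) Free chlorine required for 1.6 ppm HOCl: 1.6 / 0.5402 = 2.962 ppm.
(b) FC to add: 2.962 − 0.7 = 2.262 mg/L as Cl₂.
(b) Cl₂ equivalent: 2.262 mg/L × 99,500 L = 225.1 g.
(b) Product at 61.6% available Cl: 225.1 / 0.616 = 365.3 g.

(a) 97.4 kg; (b) 365 g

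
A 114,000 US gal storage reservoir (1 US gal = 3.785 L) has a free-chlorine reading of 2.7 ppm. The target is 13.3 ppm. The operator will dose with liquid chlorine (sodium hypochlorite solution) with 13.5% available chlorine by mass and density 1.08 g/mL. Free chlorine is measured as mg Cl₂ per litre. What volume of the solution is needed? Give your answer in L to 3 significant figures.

Volume: 114,000 US gal × 3.785 L/gal = 431,490 L.
Chlorine deficit: 13.3 − 2.7 = 10.6 ppm = 10.6 mg/L as Cl₂.
Cl₂ equivalent needed: 10.6 mg/L × 431,490 L = 4,574,000 mg = 4574 g.
Product at 13.5% available chlorine: 4574 / 0.135 = 33,880 g.
Volume at density 1.08 g/mL: 33,880 g ÷ 1.08 g/mL = 31,370 mL.

31.4 L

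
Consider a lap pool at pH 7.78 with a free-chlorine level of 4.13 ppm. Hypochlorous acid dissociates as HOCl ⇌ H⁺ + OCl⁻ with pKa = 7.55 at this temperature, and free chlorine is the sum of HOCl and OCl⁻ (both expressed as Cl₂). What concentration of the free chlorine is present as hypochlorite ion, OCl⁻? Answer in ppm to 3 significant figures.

[OCl⁻]/[HOCl] = 10^(pH − pKa) = 10^(7.78 − 7.55) = 10^0.23 = 1.698.
Fraction as HOCl = 1 / (1 + 1.698) = 0.3706.
OCl⁻ = (1 − 0.3706) × 4.13 ppm = 2.599 ppm.

2.60 ppm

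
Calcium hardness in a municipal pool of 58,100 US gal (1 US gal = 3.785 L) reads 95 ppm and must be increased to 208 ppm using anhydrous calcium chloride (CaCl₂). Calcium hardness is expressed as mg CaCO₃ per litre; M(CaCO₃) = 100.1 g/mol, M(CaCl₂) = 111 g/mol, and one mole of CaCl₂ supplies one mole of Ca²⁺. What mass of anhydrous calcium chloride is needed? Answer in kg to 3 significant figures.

Volume: 58,100 US gal × 3.785 L/gal = 219,908 L.
Hardness to add: (208 − 95) = 113 mg/L as CaCO₃ × 219,908 L = 24,850 g as CaCO₃.
Moles of Ca²⁺ (1 mol Ca²⁺ ≡ 1 mol CaCO₃): 24,850 / 100.1 g/mol = 248.2 mol.
Mass of CaCl₂: 248.2 × 111 = 27,560 g.

27.6 kg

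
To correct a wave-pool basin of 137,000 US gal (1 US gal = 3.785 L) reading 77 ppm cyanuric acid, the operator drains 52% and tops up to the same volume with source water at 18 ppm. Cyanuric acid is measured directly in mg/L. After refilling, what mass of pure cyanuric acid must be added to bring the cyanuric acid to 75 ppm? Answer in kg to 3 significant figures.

14.9 kg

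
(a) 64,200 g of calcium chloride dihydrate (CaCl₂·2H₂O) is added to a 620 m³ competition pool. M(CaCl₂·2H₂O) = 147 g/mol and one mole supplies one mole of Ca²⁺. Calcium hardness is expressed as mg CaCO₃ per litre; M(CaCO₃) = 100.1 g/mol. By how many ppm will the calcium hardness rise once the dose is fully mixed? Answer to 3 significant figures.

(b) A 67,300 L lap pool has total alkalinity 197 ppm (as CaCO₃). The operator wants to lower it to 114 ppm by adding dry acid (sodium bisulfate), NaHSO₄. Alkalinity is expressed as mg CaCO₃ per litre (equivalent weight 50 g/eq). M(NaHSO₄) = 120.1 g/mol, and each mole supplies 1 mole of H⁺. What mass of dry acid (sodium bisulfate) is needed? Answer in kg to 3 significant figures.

(a) Volume: 620 m³ = 620,000 L.
(a) Moles of Ca²⁺: 64,200 g ÷ 147 g/mol = 436.7 mol.
(a) As CaCO₃: 436.7 mol × 100.1 g/mol = 43,720 g.
(a) Rise: 43,720 g / 620,000 L × 1000 = 70.51 mg/L.

(b) Alkalinity to neutralize: (197 − 114) = 83 mg/L as CaCO₃ × 67,300 L = 5586 g as CaCO₃.
(b) Equivalents of H⁺ required: 5586 ÷ 50 g/eq = 111.7 eq = 111.7 mol NaHSO₄.
(b) Mass of NaHSO₄: 111.7 × 120.1 = 13,420 g.

(a) 70.5 ppm; (b) 13.4 kg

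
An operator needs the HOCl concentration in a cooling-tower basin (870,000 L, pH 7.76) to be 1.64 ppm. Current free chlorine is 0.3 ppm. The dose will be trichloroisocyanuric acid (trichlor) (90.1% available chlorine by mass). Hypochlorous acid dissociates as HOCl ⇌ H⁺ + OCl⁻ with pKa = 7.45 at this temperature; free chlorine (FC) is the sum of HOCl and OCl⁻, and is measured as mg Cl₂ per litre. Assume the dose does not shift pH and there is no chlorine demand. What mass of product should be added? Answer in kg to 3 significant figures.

[OCl⁻]/[HOCl] = 10^(pH − pKa) = 10^(7.76 − 7.45) = 2.042; fraction as HOCl = 1/(1 + 2.042) = 0.3288.
Free chlorine required for 1.64 ppm HOCl: 1.64 / 0.3288 = 4.988 ppm.
FC to add: 4.988 − 0.3 = 4.688 mg/L as Cl₂.
Cl₂ equivalent: 4.688 mg/L × 870,000 L = 4079 g.
Product at 90.1% available Cl: 4079 / 0.901 = 4527 g.

4.53 kg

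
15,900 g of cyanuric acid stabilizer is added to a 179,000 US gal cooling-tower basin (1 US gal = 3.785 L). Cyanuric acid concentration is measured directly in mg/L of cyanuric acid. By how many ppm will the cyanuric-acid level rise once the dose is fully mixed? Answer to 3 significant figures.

Volume: 179,000 US gal × 3.785 L/gal = 677,515 L.
Rise: 15,900 g / 677,515 L × 1000 = 23.47 mg/L.

23.5 ppm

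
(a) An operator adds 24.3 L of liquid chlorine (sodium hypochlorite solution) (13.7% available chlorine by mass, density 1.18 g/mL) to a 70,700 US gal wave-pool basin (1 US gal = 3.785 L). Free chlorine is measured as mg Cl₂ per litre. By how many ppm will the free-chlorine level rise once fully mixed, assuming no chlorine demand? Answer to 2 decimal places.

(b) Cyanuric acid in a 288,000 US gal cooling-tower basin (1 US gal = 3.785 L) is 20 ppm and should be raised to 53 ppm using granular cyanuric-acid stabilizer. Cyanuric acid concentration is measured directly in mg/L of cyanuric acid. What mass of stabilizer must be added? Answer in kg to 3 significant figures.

(a) Volume: 70,700 US gal × 3.785 L/gal = 267,600 L.
(a) Mass of solution: 24.3 L × 1000 mL/L × 1.18 g/mL = 28,670 g.
(a) Available chlorine delivered: 28,670 g × 0.137 = 3928 g as Cl₂.
(a) Concentration rise: 3928 g / 267,600 L = 14.68 mg/L = 14.68 ppm.

(b) Volume: 288,000 US gal × 3.785 L/gal = 1,090,080 L.
(b) CYA to add: (53 − 20) = 33 mg/L × 1,090,080 L = 35,970 g cyanuric acid.

(a) 14.68 ppm; (b) 36.0 kg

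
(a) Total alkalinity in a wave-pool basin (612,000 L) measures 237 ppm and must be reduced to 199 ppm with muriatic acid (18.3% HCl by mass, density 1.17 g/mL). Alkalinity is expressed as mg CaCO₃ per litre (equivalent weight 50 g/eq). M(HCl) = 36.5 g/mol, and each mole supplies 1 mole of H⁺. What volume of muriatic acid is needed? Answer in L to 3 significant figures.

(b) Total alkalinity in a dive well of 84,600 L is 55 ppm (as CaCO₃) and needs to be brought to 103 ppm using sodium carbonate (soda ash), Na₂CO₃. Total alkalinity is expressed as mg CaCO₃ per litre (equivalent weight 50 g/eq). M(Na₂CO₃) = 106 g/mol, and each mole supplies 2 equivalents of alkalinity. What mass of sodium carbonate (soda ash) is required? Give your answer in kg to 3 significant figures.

(a) 79.3 L; (b) 4.30 kg

(a) Alkalinity to neutralize: (237 − 199) = 38 mg/L as CaCO₃ × 612,000 L = 23,260 g as CaCO₃.
(a) Equivalents of H⁺ required: 23,260 ÷ 50 g/eq = 465.1 eq = 465.1 mol HCl.
(a) Mass of HCl: 465.1 × 36.5 = 16,980 g.
(a) Mass of 18.3% solution: 16,980 / 0.183 = 92,770 g.
(a) Volume: 92,770 g ÷ 1.17 g/mL = 79,290 mL.

(b) Alkalinity to add: (103 − 55) = 48 mg/L as CaCO₃ × 84,600 L = 4061 g as CaCO₃.
(b) Equivalents: 4061 g ÷ 50 g/eq = 81.22 eq.
(b) Each mole of Na₂CO₃ supplies 2 eq, so 81.22 / 2 = 40.61 mol.
(b) Mass: 40.61 mol × 106 g/mol = 4304 g.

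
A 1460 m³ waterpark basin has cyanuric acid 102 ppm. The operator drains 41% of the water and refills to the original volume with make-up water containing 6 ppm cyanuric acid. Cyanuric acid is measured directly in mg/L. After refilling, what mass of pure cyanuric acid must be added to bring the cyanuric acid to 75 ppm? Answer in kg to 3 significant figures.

Volume: 1460 m³ = 1,460,000 L.
After draining 41% and refilling: 102 × 0.59 + 6 × 0.41 = 62.64 ppm.
Deficit to target: 75 − 62.64 = 12.36 mg/L.
Mass: 12.36 mg/L × 1,460,000 L = 18,050 g cyanuric acid.

18.0 kg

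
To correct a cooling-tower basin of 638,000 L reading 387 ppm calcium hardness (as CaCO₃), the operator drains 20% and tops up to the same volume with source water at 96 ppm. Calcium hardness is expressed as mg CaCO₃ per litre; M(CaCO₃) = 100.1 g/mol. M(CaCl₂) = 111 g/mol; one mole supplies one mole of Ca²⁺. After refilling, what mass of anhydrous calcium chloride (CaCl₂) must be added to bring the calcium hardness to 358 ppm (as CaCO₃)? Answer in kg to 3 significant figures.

20.7 kg

After draining 20% and refilling: 387 × 0.80 + 96 × 0.20 = 328.8 ppm.
Deficit to target: 358 − 328.8 = 29.2 mg/L.
As CaCO₃: 29.2 mg/L × 638,000 L = 18,630 g; ÷ 100.1 = 186.1 mol Ca²⁺.
Mass: 186.1 × 111 = 20,660 g.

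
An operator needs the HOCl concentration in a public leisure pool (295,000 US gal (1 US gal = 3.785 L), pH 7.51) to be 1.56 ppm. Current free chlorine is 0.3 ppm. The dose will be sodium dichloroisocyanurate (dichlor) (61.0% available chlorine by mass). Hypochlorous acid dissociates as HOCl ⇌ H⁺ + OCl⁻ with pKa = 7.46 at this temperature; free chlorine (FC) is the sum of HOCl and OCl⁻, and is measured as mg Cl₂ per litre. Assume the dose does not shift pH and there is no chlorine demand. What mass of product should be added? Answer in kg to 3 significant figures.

Volume: 295,000 US gal × 3.785 L/gal = 1,116,575 L.
[OCl⁻]/[HOCl] = 10^(pH − pKa) = 10^(7.51 − 7.46) = 1.122; fraction as HOCl = 1/(1 + 1.122) = 0.4712.
Free chlorine required for 1.56 ppm HOCl: 1.56 / 0.4712 = 3.31 ppm.
FC to add: 3.31 − 0.3 = 3.01 mg/L as Cl₂.
Cl₂ equivalent: 3.01 mg/L × 1,116,575 L = 3361 g.
Product at 61.0% available Cl: 3361 / 0.61 = 5510 g.

5.51 kg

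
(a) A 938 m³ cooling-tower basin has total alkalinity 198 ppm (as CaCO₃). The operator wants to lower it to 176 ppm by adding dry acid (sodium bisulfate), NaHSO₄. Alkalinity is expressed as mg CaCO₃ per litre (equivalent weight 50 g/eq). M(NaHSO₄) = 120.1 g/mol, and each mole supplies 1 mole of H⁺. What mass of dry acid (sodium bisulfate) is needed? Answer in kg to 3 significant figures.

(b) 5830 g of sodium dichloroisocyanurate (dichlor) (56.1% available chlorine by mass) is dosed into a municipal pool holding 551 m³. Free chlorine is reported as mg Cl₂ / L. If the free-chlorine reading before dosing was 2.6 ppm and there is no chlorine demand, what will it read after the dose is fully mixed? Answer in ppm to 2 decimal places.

(a) 49.6 kg; (b) 8.54 ppm

(a) Volume: 938 m³ = 938,000 L.
(a) Alkalinity to neutralize: (198 − 176) = 22 mg/L as CaCO₃ × 938,000 L = 20,640 g as CaCO₃.
(a) Equivalents of H⁺ required: 20,640 ÷ 50 g/eq = 412.7 eq = 412.7 mol NaHSO₄.
(a) Mass of NaHSO₄: 412.7 × 120.1 = 49,570 g.

(b) Volume: 551 m³ = 551,000 L.
(b) Available chlorine delivered: 5830 g × 0.561 = 3271 g as Cl₂.
(b) Concentration rise: 3271 g / 551,000 L = 5.936 mg/L = 5.94 ppm.
(b) Final FC: 2.6 + 5.94 = 8.54 ppm.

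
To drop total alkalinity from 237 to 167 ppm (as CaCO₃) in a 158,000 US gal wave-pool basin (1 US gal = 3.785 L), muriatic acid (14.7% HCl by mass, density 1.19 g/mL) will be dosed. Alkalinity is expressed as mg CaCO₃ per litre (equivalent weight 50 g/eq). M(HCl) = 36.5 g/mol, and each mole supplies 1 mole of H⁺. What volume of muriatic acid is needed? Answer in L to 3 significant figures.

Volume: 158,000 US gal × 3.785 L/gal = 598,030 L.
Alkalinity to neutralize: (237 − 167) = 70 mg/L as CaCO₃ × 598,030 L = 41,860 g as CaCO₃.
Equivalents of H⁺ required: 41,860 ÷ 50 g/eq = 837.2 eq = 837.2 mol HCl.
Mass of HCl: 837.2 × 36.5 = 30,560 g.
Mass of 14.7% solution: 30,560 / 0.147 = 207,900 g.
Volume: 207,900 g ÷ 1.19 g/mL = 174,700 mL.

175 L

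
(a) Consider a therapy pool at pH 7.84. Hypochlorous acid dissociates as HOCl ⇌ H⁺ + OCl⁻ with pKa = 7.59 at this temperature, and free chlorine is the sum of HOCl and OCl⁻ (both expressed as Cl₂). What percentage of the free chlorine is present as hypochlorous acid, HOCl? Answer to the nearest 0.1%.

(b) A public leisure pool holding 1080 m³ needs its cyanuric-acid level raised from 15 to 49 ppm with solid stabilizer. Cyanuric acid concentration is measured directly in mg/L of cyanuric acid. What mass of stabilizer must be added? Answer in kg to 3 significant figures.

(a) 36.0%; (b) 36.7 kg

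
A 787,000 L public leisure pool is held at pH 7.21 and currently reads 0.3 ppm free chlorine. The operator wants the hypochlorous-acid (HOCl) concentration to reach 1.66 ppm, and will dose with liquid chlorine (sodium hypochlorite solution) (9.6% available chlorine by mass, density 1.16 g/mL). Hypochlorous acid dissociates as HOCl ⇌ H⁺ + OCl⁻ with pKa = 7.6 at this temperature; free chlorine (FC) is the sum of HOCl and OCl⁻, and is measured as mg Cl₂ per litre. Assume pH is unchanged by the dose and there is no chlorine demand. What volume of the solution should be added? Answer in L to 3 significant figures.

[OCl⁻]/[HOCl] = 10^(pH − pKa) = 10^(7.21 − 7.6) = 0.4074; fraction as HOCl = 1/(1 + 0.4074) = 0.7105.
Free chlorine required for 1.66 ppm HOCl: 1.66 / 0.7105 = 2.336 ppm.
FC to add: 2.336 − 0.3 = 2.036 mg/L as Cl₂.
Cl₂ equivalent: 2.036 mg/L × 787,000 L = 1603 g.
Product at 9.6% available Cl: 1603 / 0.096 = 16,690 g.
Volume: 16,690 g ÷ 1.16 g/mL = 14,390 mL.

14.4 L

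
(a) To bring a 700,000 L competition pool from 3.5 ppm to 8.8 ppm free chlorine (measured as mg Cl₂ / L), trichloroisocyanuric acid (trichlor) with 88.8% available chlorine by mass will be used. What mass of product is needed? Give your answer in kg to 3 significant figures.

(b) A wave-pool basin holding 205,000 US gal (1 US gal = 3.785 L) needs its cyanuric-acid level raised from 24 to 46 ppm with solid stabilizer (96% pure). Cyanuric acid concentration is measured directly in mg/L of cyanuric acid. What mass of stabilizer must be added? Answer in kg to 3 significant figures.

(a) 4.18 kg; (b) 17.8 kg

(a) Chlorine deficit: 8.8 − 3.5 = 5.3 ppm = 5.3 mg/L as Cl₂.
(a) Cl₂ equivalent needed: 5.3 mg/L × 700,000 L = 3,710,000 mg = 3710 g.
(a) Product at 88.8% available chlorine: 3710 / 0.888 = 4178 g.

(b) Volume: 205,000 US gal × 3.785 L/gal = 775,925 L.
(b) CYA to add: (46 − 24) = 22 mg/L × 775,925 L = 17,070 g cyanuric acid.
(b) At 96% purity: 17,070 / 0.96 = 17,780 g product.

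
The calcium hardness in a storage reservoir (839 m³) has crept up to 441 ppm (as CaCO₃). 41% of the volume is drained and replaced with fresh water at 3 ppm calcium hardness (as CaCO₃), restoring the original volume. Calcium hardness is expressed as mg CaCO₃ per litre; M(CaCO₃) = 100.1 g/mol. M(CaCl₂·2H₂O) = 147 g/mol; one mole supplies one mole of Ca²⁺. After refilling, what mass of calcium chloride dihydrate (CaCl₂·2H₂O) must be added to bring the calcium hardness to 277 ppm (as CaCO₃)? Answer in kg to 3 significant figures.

19.2 kg

Volume: 839 m³ = 839,000 L.
After draining 41% and refilling: 441 × 0.59 + 3 × 0.41 = 261.42 ppm.
Deficit to target: 277 − 261.42 = 15.58 mg/L.
As CaCO₃: 15.58 mg/L × 839,000 L = 13,070 g; ÷ 100.1 = 130.6 mol Ca²⁺.
Mass: 130.6 × 147 = 19,200 g.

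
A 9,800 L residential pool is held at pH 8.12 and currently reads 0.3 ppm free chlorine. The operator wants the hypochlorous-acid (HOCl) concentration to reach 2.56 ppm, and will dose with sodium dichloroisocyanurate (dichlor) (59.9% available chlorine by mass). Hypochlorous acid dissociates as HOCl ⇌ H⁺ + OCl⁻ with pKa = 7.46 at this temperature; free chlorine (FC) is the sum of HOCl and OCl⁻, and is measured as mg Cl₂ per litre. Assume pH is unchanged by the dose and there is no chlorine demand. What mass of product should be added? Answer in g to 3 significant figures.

[OCl⁻]/[HOCl] = 10^(pH − pKa) = 10^(8.12 − 7.46) = 4.571; fraction as HOCl = 1/(1 + 4.571) = 0.1795.
Free chlorine required for 2.56 ppm HOCl: 2.56 / 0.1795 = 14.26 ppm.
FC to add: 14.26 − 0.3 = 13.96 mg/L as Cl₂.
Cl₂ equivalent: 13.96 mg/L × 9,800 L = 136.8 g.
Product at 59.9% available Cl: 136.8 / 0.599 = 228.4 g.

228 g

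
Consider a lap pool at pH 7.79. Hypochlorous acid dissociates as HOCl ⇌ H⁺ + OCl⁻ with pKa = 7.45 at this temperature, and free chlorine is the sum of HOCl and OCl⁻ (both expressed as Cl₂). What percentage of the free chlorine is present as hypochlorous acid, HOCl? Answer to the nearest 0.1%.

31.4%

[OCl⁻]/[HOCl] = 10^(pH − pKa) = 10^(7.79 − 7.45) = 10^0.34 = 2.188.
Fraction as HOCl = 1 / (1 + 2.188) = 0.3137.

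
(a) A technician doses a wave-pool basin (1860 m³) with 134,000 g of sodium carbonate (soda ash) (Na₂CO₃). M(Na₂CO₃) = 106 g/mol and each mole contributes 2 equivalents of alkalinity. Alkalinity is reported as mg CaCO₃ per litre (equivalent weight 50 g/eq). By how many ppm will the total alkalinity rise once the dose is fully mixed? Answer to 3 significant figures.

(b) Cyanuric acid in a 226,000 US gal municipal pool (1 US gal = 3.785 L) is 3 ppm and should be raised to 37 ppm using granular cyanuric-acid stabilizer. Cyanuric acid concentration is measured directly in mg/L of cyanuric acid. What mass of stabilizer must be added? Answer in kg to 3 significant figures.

(a) 68.0 ppm; (b) 29.1 kg

(a) Volume: 1860 m³ = 1,860,000 L.
(a) Moles of Na₂CO₃: 134,000 g ÷ 106 g/mol = 1264 mol → 2528 eq of alkalinity.
(a) As CaCO₃: 2528 eq × 50 g/eq = 126,400 g.
(a) Rise: 126,400 g / 1,860,000 L × 1000 = 67.97 mg/L.

(b) Volume: 226,000 US gal × 3.785 L/gal = 855,410 L.
(b) CYA to add: (37 − 3) = 34 mg/L × 855,410 L = 29,080 g cyanuric acid.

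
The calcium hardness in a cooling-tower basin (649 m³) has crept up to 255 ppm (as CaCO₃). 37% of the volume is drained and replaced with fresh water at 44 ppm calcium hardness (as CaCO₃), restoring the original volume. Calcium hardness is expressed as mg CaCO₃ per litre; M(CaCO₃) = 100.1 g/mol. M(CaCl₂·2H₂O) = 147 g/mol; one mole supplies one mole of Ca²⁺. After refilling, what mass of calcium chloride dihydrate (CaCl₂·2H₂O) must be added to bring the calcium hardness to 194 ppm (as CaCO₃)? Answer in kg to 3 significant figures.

16.3 kg

Volume: 649 m³ = 649,000 L.
After draining 37% and refilling: 255 × 0.63 + 44 × 0.37 = 176.93 ppm.
Deficit to target: 194 − 176.93 = 17.07 mg/L.
As CaCO₃: 17.07 mg/L × 649,000 L = 11,080 g; ÷ 100.1 = 110.7 mol Ca²⁺.
Mass: 110.7 × 147 = 16,270 g.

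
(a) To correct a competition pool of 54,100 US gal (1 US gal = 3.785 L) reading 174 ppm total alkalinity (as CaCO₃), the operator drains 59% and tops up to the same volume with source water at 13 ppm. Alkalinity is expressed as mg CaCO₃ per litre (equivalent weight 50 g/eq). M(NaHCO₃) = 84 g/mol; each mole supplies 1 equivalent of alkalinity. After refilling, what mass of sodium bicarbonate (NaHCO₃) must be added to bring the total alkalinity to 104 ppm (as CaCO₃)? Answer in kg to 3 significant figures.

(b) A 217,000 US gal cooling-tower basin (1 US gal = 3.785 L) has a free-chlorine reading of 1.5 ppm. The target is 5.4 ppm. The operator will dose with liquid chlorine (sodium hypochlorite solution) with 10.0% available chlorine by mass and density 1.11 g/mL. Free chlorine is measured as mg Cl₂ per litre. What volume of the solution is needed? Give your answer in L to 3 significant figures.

(a) 8.60 kg; (b) 28.9 L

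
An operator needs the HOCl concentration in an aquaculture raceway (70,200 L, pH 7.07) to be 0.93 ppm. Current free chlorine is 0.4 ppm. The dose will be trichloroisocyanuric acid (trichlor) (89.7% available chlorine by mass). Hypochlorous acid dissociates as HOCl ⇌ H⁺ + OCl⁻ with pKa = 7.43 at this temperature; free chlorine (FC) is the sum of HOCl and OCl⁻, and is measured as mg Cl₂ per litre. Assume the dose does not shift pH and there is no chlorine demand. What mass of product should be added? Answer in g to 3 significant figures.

[OCl⁻]/[HOCl] = 10^(pH − pKa) = 10^(7.07 − 7.43) = 0.4365; fraction as HOCl = 1/(1 + 0.4365) = 0.6961.
Free chlorine required for 0.93 ppm HOCl: 0.93 / 0.6961 = 1.336 ppm.
FC to add: 1.336 − 0.4 = 0.936 mg/L as Cl₂.
Cl₂ equivalent: 0.936 mg/L × 70,200 L = 65.7 g.
Product at 89.7% available Cl: 65.7 / 0.897 = 73.25 g.

73.2 g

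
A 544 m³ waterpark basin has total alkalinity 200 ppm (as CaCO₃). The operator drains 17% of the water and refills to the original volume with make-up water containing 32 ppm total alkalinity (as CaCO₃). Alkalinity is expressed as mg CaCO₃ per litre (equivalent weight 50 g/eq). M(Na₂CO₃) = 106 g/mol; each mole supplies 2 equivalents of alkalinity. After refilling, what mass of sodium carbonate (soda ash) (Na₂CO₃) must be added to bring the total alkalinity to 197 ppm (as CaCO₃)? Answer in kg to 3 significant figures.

Volume: 544 m³ = 544,000 L.
After draining 17% and refilling: 200 × 0.83 + 32 × 0.17 = 171.44 ppm.
Deficit to target: 197 − 171.44 = 25.56 mg/L.
As CaCO₃: 25.56 mg/L × 544,000 L = 13,900 g; ÷ 50 g/eq ÷ 2 = 139 mol Na₂CO₃.
Mass: 139 × 106 = 14,740 g.

14.7 kg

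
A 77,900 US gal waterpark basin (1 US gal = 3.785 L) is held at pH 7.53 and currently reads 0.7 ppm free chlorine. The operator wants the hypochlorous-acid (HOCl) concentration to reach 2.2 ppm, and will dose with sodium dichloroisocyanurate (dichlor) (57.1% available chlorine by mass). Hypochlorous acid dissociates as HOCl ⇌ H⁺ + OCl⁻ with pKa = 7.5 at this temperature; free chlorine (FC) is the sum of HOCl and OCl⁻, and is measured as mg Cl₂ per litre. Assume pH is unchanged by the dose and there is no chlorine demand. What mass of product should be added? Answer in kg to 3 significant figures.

Volume: 77,900 US gal × 3.785 L/gal = 294,852 L.
[OCl⁻]/[HOCl] = 10^(pH − pKa) = 10^(7.53 − 7.5) = 1.072; fraction as HOCl = 1/(1 + 1.072) = 0.4827.
Free chlorine required for 2.2 ppm HOCl: 2.2 / 0.4827 = 4.557 ppm.
FC to add: 4.557 − 0.7 = 3.857 mg/L as Cl₂.
Cl₂ equivalent: 3.857 mg/L × 294,852 L = 1137 g.
Product at 57.1% available Cl: 1137 / 0.571 = 1992 g.

1.99 kg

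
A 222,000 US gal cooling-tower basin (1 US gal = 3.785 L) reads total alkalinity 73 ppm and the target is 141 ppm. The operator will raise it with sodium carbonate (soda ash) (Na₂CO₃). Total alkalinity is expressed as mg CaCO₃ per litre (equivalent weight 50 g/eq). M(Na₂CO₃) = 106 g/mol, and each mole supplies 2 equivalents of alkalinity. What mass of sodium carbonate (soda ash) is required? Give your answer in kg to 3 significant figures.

60.6 kg

Volume: 222,000 US gal × 3.785 L/gal = 840,270 L.
Alkalinity to add: (141 − 73) = 68 mg/L as CaCO₃ × 840,270 L = 57,140 g as CaCO₃.
Equivalents: 57,140 g ÷ 50 g/eq = 1143 eq.
Each mole of Na₂CO₃ supplies 2 eq, so 1143 / 2 = 571.4 mol.
Mass: 571.4 mol × 106 g/mol = 60,570 g.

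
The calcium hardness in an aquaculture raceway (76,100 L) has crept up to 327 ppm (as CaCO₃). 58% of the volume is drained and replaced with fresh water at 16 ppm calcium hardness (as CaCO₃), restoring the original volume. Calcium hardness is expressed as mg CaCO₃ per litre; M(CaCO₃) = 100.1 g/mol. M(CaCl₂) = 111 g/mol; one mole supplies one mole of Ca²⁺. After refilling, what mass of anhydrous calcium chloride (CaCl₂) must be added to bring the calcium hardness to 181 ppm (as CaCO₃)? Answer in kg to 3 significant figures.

2.90 kg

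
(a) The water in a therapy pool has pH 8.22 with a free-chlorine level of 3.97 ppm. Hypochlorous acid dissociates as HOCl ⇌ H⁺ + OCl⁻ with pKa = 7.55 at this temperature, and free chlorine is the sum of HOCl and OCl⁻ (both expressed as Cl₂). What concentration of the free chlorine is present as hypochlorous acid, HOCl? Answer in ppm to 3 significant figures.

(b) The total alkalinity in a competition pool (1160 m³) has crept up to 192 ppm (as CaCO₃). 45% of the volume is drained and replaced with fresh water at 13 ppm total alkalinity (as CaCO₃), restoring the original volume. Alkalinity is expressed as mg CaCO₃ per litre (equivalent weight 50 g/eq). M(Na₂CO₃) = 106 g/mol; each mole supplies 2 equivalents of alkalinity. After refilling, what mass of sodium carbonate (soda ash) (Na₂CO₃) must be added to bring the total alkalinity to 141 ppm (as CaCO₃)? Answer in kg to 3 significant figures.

(a) [OCl⁻]/[HOCl] = 10^(pH − pKa) = 10^(8.22 − 7.55) = 10^0.67 = 4.677.
(a) Fraction as HOCl = 1 / (1 + 4.677) = 0.1761.
(a) HOCl = 0.1761 × 3.97 ppm = 0.6993 ppm.

(b) Volume: 1160 m³ = 1,160,000 L.
(b) After draining 45% and refilling: 192 × 0.55 + 13 × 0.45 = 111.45 ppm.
(b) Deficit to target: 141 − 111.45 = 29.55 mg/L.
(b) As CaCO₃: 29.55 mg/L × 1,160,000 L = 34,280 g; ÷ 50 g/eq ÷ 2 = 342.8 mol Na₂CO₃.
(b) Mass: 342.8 × 106 = 36,330 g.

(a) 0.699 ppm; (b) 36.3 kg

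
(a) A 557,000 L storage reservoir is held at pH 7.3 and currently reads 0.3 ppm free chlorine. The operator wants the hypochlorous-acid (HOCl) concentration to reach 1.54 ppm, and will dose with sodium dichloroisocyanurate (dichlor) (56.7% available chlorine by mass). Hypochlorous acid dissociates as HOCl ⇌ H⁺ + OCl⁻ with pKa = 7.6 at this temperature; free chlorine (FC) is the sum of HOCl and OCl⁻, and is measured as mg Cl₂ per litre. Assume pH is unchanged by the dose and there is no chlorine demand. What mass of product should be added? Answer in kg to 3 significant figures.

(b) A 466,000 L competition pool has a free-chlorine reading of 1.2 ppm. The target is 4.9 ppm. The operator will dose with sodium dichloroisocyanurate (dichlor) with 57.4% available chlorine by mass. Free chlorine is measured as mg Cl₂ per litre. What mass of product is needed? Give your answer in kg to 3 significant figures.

(a) [OCl⁻]/[HOCl] = 10^(pH − pKa) = 10^(7.3 − 7.6) = 0.5012; fraction as HOCl = 1/(1 + 0.5012) = 0.6661.
(a) Free chlorine required for 1.54 ppm HOCl: 1.54 / 0.6661 = 2.312 ppm.
(a) FC to add: 2.312 − 0.3 = 2.012 mg/L as Cl₂.
(a) Cl₂ equivalent: 2.012 mg/L × 557,000 L = 1121 g.
(a) Product at 56.7% available Cl: 1121 / 0.567 = 1976 g.

(b) Chlorine deficit: 4.9 − 1.2 = 3.7 ppm = 3.7 mg/L as Cl₂.
(b) Cl₂ equivalent needed: 3.7 mg/L × 466,000 L = 1,724,000 mg = 1724 g.
(b) Product at 57.4% available chlorine: 1724 / 0.574 = 3004 g.

(a) 1.98 kg; (b) 3.00 kg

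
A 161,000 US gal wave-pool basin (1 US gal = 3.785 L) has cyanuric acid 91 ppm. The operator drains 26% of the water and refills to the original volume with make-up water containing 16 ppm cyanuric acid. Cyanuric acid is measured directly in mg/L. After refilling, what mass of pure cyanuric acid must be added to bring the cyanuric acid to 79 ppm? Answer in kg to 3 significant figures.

4.57 kg

Volume: 161,000 US gal × 3.785 L/gal = 609,385 L.
After draining 26% and refilling: 91 × 0.74 + 16 × 0.26 = 71.5 ppm.
Deficit to target: 79 − 71.5 = 7.5 mg/L.
Mass: 7.5 mg/L × 609,385 L = 4570 g cyanuric acid.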